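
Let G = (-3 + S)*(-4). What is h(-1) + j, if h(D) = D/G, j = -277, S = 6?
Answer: -3323/12 ≈ -276.92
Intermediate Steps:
G = -12 (G = (-3 + 6)*(-4) = 3*(-4) = -12)
h(D) = -D/12 (h(D) = D/(-12) = D*(-1/12) = -D/12)
h(-1) + j = -1/12*(-1) - 277 = 1/12 - 277 = -3323/12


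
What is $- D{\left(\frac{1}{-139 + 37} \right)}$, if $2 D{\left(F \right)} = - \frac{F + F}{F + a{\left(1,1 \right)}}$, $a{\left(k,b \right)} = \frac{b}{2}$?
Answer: $- \frac{1}{50} \approx -0.02$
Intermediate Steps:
$a{\left(k,b \right)} = \frac{b}{2}$ ($a{\left(k,b \right)} = b \frac{1}{2} = \frac{b}{2}$)
$D{\left(F \right)} = - \frac{F}{\frac{1}{2} + F}$ ($D{\left(F \right)} = \frac{\left(-1\right) \frac{F + F}{F + \frac{1}{2} \cdot 1}}{2} = \frac{\left(-1\right) \frac{2 F}{F + \frac{1}{2}}}{2} = \frac{\left(-1\right) \frac{2 F}{\frac{1}{2} + F}}{2} = \frac{\left(-2\right) F \frac{1}{\frac{1}{2} + F}}{2} = - \frac{F}{\frac{1}{2} + F}$)
$- D{\left(\frac{1}{-139 + 37} \right)} = - \frac{-2}{\left(-139 + 37\right) \left(1 + \frac{2}{-139 + 37}\right)} = - \frac{-2}{\left(-102\right) \left(1 + \frac{2}{-102}\right)} = - \frac{\left(-2\right) \left(-1\right)}{102 \left(1 + 2 \left(- \frac{1}{102}\right)\right)} = - \frac{\left(-2\right) \left(-1\right)}{102 \left(1 - \frac{1}{51}\right)} = - \frac{\left(-2\right) \left(-1\right)}{102 \cdot \frac{50}{51}} = - \frac{\left(-2\right) \left(-1\right) 51}{102 \cdot 50} = \left(-1\right) \frac{1}{50} = - \frac{1}{50}$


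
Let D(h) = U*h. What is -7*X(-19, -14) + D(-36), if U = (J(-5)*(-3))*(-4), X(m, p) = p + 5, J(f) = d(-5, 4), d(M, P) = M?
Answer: 2223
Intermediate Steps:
J(f) = -5
X(m, p) = 5 + p
U = -60 (U = -5*(-3)*(-4) = 15*(-4) = -60)
D(h) = -60*h
-7*X(-19, -14) + D(-36) = -7*(5 - 14) - 60*(-36) = -7*(-9) + 2160 = 63 + 2160 = 2223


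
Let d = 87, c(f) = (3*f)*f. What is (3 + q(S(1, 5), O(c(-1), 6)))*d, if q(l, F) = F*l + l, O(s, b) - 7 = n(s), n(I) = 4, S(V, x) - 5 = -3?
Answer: 2349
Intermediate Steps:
S(V, x) = 2 (S(V, x) = 5 - 3 = 2)
c(f) = 3*f²
O(s, b) = 11 (O(s, b) = 7 + 4 = 11)
q(l, F) = l + F*l
(3 + q(S(1, 5), O(c(-1), 6)))*d = (3 + 2*(1 + 11))*87 = (3 + 2*12)*87 = (3 + 24)*87 = 27*87 = 2349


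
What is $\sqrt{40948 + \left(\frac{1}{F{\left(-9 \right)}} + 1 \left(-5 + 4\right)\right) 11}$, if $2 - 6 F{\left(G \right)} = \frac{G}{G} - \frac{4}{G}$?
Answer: $\frac{\sqrt{1026395}}{5} \approx 202.62$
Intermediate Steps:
$F{\left(G \right)} = \frac{1}{6} + \frac{2}{3 G}$ ($F{\left(G \right)} = \frac{1}{3} - \frac{\frac{G}{G} - \frac{4}{G}}{6} = \frac{1}{3} - \frac{1 - \frac{4}{G}}{6} = \frac{1}{3} - \left(\frac{1}{6} - \frac{2}{3 G}\right) = \frac{1}{6} + \frac{2}{3 G}$)
$\sqrt{40948 + \left(\frac{1}{F{\left(-9 \right)}} + 1 \left(-5 + 4\right)\right) 11} = \sqrt{40948 + \left(\frac{1}{\frac{1}{6} \frac{1}{-9} \left(4 - 9\right)} + 1 \left(-5 + 4\right)\right) 11} = \sqrt{40948 + \left(\frac{1}{\frac{1}{6} \left(- \frac{1}{9}\right) \left(-5\right)} + 1 \left(-1\right)\right) 11} = \sqrt{40948 + \left(\frac{1}{\frac{5}{54}} - 1\right) 11} = \sqrt{40948 + \left(\frac{54}{5} - 1\right) 11} = \sqrt{40948 + \frac{49}{5} \cdot 11} = \sqrt{40948 + \frac{539}{5}} = \sqrt{\frac{205279}{5}} = \frac{\sqrt{1026395}}{5}$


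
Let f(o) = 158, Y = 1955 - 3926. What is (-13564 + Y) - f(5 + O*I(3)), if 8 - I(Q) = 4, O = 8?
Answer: -15693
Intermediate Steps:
Y = -1971
I(Q) = 4 (I(Q) = 8 - 1*4 = 8 - 4 = 4)
(-13564 + Y) - f(5 + O*I(3)) = (-13564 - 1971) - 1*158 = -15535 - 158 = -15693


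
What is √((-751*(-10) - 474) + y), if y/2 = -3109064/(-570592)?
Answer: √8962091154830/35662 ≈ 83.946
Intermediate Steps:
y = 388633/35662 (y = 2*(-3109064/(-570592)) = 2*(-3109064*(-1/570592)) = 2*(388633/71324) = 388633/35662 ≈ 10.898)
√((-751*(-10) - 474) + y) = √((-751*(-10) - 474) + 388633/35662) = √((7510 - 474) + 388633/35662) = √(7036 + 388633/35662) = √(251306465/35662) = √8962091154830/35662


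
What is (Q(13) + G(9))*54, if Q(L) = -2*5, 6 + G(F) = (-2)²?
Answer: -648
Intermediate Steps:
G(F) = -2 (G(F) = -6 + (-2)² = -6 + 4 = -2)
Q(L) = -10
(Q(13) + G(9))*54 = (-10 - 2)*54 = -12*54 = -648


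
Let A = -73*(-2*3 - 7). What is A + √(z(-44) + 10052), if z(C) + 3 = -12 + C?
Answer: 949 + √9993 ≈ 1049.0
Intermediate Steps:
z(C) = -15 + C (z(C) = -3 + (-12 + C) = -15 + C)
A = 949 (A = -73*(-6 - 7) = -73*(-13) = 949)
A + √(z(-44) + 10052) = 949 + √((-15 - 44) + 10052) = 949 + √(-59 + 10052) = 949 + √9993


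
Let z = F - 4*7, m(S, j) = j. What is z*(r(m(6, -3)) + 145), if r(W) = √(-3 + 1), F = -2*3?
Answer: -4930 - 34*I*√2 ≈ -4930.0 - 48.083*I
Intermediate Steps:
F = -6
r(W) = I*√2 (r(W) = √(-2) = I*√2)
z = -34 (z = -6 - 4*7 = -6 - 28 = -34)
z*(r(m(6, -3)) + 145) = -34*(I*√2 + 145) = -34*(145 + I*√2) = -4930 - 34*I*√2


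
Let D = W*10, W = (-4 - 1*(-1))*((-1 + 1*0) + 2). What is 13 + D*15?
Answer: -437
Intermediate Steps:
W = -3 (W = (-4 + 1)*((-1 + 0) + 2) = -3*(-1 + 2) = -3*1 = -3)
D = -30 (D = -3*10 = -30)
13 + D*15 = 13 - 30*15 = 13 - 450 = -437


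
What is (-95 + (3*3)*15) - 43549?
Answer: -43509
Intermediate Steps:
(-95 + (3*3)*15) - 43549 = (-95 + 9*15) - 43549 = (-95 + 135) - 43549 = 40 - 43549 = -43509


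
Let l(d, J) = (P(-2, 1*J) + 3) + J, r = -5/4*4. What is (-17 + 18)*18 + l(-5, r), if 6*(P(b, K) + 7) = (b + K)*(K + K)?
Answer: 62/3 ≈ 20.667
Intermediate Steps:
P(b, K) = -7 + K*(K + b)/3 (P(b, K) = -7 + ((b + K)*(K + K))/6 = -7 + ((K + b)*(2*K))/6 = -7 + (2*K*(K + b))/6 = -7 + K*(K + b)/3)
r = -5 (r = -5*¼*4 = -5/4*4 = -5)
l(d, J) = -4 + J/3 + J²/3 (l(d, J) = ((-7 + (1*J)²/3 + (⅓)*(1*J)*(-2)) + 3) + J = ((-7 + J²/3 + (⅓)*J*(-2)) + 3) + J = ((-7 + J²/3 - 2*J/3) + 3) + J = ((-7 - 2*J/3 + J²/3) + 3) + J = (-4 - 2*J/3 + J²/3) + J = -4 + J/3 + J²/3)
(-17 + 18)*18 + l(-5, r) = (-17 + 18)*18 + (-4 + (⅓)*(-5) + (⅓)*(-5)²) = 1*18 + (-4 - 5/3 + (⅓)*25) = 18 + (-4 - 5/3 + 25/3) = 18 + 8/3 = 62/3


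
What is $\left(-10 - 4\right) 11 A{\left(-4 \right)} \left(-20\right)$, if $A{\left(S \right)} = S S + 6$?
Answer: $67760$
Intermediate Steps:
$A{\left(S \right)} = 6 + S^{2}$ ($A{\left(S \right)} = S^{2} + 6 = 6 + S^{2}$)
$\left(-10 - 4\right) 11 A{\left(-4 \right)} \left(-20\right) = \left(-10 - 4\right) 11 \left(6 + \left(-4\right)^{2}\right) \left(-20\right) = \left(-14\right) 11 \left(6 + 16\right) \left(-20\right) = - 154 \cdot 22 \left(-20\right) = \left(-154\right) \left(-440\right) = 67760$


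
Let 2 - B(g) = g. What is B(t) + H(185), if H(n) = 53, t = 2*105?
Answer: -155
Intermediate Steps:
t = 210
B(g) = 2 - g
B(t) + H(185) = (2 - 1*210) + 53 = (2 - 210) + 53 = -208 + 53 = -155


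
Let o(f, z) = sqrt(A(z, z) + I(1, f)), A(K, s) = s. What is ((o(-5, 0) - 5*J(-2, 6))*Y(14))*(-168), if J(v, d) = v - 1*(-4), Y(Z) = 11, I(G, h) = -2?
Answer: 18480 - 1848*I*sqrt(2) ≈ 18480.0 - 2613.5*I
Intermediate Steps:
o(f, z) = sqrt(-2 + z) (o(f, z) = sqrt(z - 2) = sqrt(-2 + z))
J(v, d) = 4 + v (J(v, d) = v + 4 = 4 + v)
((o(-5, 0) - 5*J(-2, 6))*Y(14))*(-168) = ((sqrt(-2 + 0) - 5*(4 - 2))*11)*(-168) = ((sqrt(-2) - 5*2)*11)*(-168) = ((I*sqrt(2) - 10)*11)*(-168) = ((-10 + I*sqrt(2))*11)*(-168) = (-110 + 11*I*sqrt(2))*(-168) = 18480 - 1848*I*sqrt(2)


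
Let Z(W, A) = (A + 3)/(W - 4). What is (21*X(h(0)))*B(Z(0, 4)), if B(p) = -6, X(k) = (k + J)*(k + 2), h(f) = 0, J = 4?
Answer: -1008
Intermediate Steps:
Z(W, A) = (3 + A)/(-4 + W)
X(k) = (2 + k)*(4 + k) (X(k) = (k + 4)*(k + 2) = (4 + k)*(2 + k) = (2 + k)*(4 + k))
(21*X(h(0)))*B(Z(0, 4)) = (21*(8 + 0² + 6*0))*(-6) = (21*(8 + 0 + 0))*(-6) = (21*8)*(-6) = 168*(-6) = -1008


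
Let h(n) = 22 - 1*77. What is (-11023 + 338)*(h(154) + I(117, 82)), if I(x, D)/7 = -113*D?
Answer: 693638145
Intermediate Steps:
I(x, D) = -791*D (I(x, D) = 7*(-113*D) = -791*D)
h(n) = -55 (h(n) = 22 - 77 = -55)
(-11023 + 338)*(h(154) + I(117, 82)) = (-11023 + 338)*(-55 - 791*82) = -10685*(-55 - 64862) = -10685*(-64917) = 693638145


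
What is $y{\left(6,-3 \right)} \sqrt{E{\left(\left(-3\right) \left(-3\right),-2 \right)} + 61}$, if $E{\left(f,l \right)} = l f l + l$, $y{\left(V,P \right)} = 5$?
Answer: $5 \sqrt{95} \approx 48.734$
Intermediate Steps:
$E{\left(f,l \right)} = l + f l^{2}$ ($E{\left(f,l \right)} = f l l + l = f l^{2} + l = l + f l^{2}$)
$y{\left(6,-3 \right)} \sqrt{E{\left(\left(-3\right) \left(-3\right),-2 \right)} + 61} = 5 \sqrt{- 2 \left(1 + \left(-3\right) \left(-3\right) \left(-2\right)\right) + 61} = 5 \sqrt{- 2 \left(1 + 9 \left(-2\right)\right) + 61} = 5 \sqrt{- 2 \left(1 - 18\right) + 61} = 5 \sqrt{\left(-2\right) \left(-17\right) + 61} = 5 \sqrt{34 + 61} = 5 \sqrt{95}$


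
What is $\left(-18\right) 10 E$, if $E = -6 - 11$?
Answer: $3060$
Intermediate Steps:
$E = -17$ ($E = -6 - 11 = -17$)
$\left(-18\right) 10 E = \left(-18\right) 10 \left(-17\right) = \left(-180\right) \left(-17\right) = 3060$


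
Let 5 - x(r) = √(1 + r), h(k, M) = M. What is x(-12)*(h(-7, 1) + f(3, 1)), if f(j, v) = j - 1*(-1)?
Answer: 25 - 5*I*√11 ≈ 25.0 - 16.583*I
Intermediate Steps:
f(j, v) = 1 + j (f(j, v) = j + 1 = 1 + j)
x(r) = 5 - √(1 + r)
x(-12)*(h(-7, 1) + f(3, 1)) = (5 - √(1 - 12))*(1 + (1 + 3)) = (5 - √(-11))*(1 + 4) = (5 - I*√11)*5 = 25 - 5*I*√11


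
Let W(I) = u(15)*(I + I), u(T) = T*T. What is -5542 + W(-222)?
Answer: -105442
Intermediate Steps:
u(T) = T²
W(I) = 450*I (W(I) = 15²*(I + I) = 225*(2*I) = 450*I)
-5542 + W(-222) = -5542 + 450*(-222) = -5542 - 99900 = -105442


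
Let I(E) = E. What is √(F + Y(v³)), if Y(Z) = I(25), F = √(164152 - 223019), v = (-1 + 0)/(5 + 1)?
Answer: √(25 + 37*I*√43) ≈ 11.595 + 10.462*I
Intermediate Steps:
v = -⅙ (v = -1/6 = -1*⅙ = -⅙ ≈ -0.16667)
F = 37*I*√43 (F = √(-58867) = 37*I*√43 ≈ 242.63*I)
Y(Z) = 25
√(F + Y(v³)) = √(37*I*√43 + 25) = √(25 + 37*I*√43)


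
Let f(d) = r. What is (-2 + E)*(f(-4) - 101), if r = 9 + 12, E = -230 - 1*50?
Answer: 22560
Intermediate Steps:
E = -280 (E = -230 - 50 = -280)
r = 21
f(d) = 21
(-2 + E)*(f(-4) - 101) = (-2 - 280)*(21 - 101) = -282*(-80) = 22560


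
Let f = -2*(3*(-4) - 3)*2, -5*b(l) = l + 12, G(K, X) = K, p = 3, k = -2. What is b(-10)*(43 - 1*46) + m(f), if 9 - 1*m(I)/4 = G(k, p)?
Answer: 226/5 ≈ 45.200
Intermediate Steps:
b(l) = -12/5 - l/5 (b(l) = -(l + 12)/5 = -(12 + l)/5 = -12/5 - l/5)
f = 60 (f = -2*(-12 - 3)*2 = -2*(-15)*2 = 30*2 = 60)
m(I) = 44 (m(I) = 36 - 4*(-2) = 36 + 8 = 44)
b(-10)*(43 - 1*46) + m(f) = (-12/5 - 1/5*(-10))*(43 - 1*46) + 44 = (-12/5 + 2)*(43 - 46) + 44 = -2/5*(-3) + 44 = 6/5 + 44 = 226/5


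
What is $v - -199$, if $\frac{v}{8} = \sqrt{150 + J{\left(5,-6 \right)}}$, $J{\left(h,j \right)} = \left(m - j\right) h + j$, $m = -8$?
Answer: $199 + 8 \sqrt{134} \approx 291.61$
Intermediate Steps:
$J{\left(h,j \right)} = j + h \left(-8 - j\right)$ ($J{\left(h,j \right)} = \left(-8 - j\right) h + j = h \left(-8 - j\right) + j = j + h \left(-8 - j\right)$)
$v = 8 \sqrt{134}$ ($v = 8 \sqrt{150 - \left(46 - 30\right)} = 8 \sqrt{150 - 16} = 8 \sqrt{134} \approx 92.607$)
$v - -199 = 8 \sqrt{134} - -199 = 8 \sqrt{134} + 199 = 199 + 8 \sqrt{134}$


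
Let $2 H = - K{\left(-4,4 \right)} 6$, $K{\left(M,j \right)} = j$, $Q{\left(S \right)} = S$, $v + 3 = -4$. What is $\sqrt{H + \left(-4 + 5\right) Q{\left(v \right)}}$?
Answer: $i \sqrt{19} \approx 4.3589 i$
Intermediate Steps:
$v = -7$ ($v = -3 - 4 = -7$)
$H = -12$ ($H = \frac{\left(-1\right) 4 \cdot 6}{2} = \frac{\left(-4\right) 6}{2} = \frac{1}{2} \left(-24\right) = -12$)
$\sqrt{H + \left(-4 + 5\right) Q{\left(v \right)}} = \sqrt{-12 + \left(-4 + 5\right) \left(-7\right)} = \sqrt{-12 + 1 \left(-7\right)} = \sqrt{-12 - 7} = \sqrt{-19} = i \sqrt{19}$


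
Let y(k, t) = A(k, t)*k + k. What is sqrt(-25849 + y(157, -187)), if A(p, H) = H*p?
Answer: I*sqrt(4635055) ≈ 2152.9*I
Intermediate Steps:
y(k, t) = k + t*k**2 (y(k, t) = (t*k)*k + k = (k*t)*k + k = t*k**2 + k = k + t*k**2)
sqrt(-25849 + y(157, -187)) = sqrt(-25849 + 157*(1 + 157*(-187))) = sqrt(-25849 + 157*(1 - 29359)) = sqrt(-25849 + 157*(-29358)) = sqrt(-25849 - 4609206) = sqrt(-4635055) = I*sqrt(4635055)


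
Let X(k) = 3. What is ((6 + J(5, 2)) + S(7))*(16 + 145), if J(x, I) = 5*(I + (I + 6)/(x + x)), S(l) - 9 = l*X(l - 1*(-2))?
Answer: 8050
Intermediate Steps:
S(l) = 9 + 3*l (S(l) = 9 + l*3 = 9 + 3*l)
J(x, I) = 5*I + 5*(6 + I)/(2*x) (J(x, I) = 5*(I + (6 + I)/((2*x))) = 5*(I + (6 + I)*(1/(2*x))) = 5*(I + (6 + I)/(2*x)) = 5*I + 5*(6 + I)/(2*x))
((6 + J(5, 2)) + S(7))*(16 + 145) = ((6 + (5/2)*(6 + 2 + 2*2*5)/5) + (9 + 3*7))*(16 + 145) = ((6 + (5/2)*(1/5)*(6 + 2 + 20)) + (9 + 21))*161 = ((6 + (5/2)*(1/5)*28) + 30)*161 = ((6 + 14) + 30)*161 = (20 + 30)*161 = 50*161 = 8050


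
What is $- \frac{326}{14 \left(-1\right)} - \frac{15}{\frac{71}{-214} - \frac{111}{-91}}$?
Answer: $\frac{773989}{121051} \approx 6.3939$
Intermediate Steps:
$- \frac{326}{14 \left(-1\right)} - \frac{15}{\frac{71}{-214} - \frac{111}{-91}} = - \frac{326}{-14} - \frac{15}{71 \left(- \frac{1}{214}\right) - - \frac{111}{91}} = \left(-326\right) \left(- \frac{1}{14}\right) - \frac{15}{- \frac{71}{214} + \frac{111}{91}} = \frac{163}{7} - \frac{15}{\frac{17293}{19474}} = \frac{163}{7} - \frac{292110}{17293} = \frac{773989}{121051}$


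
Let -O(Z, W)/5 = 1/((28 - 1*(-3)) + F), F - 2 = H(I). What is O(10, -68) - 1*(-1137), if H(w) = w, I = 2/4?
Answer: 76169/67 ≈ 1136.9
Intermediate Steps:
I = ½ (I = 2*(¼) = ½ ≈ 0.50000)
F = 5/2 (F = 2 + ½ = 5/2 ≈ 2.5000)
O(Z, W) = -10/67 (O(Z, W) = -5/((28 - 1*(-3)) + 5/2) = -5/((28 + 3) + 5/2) = -5/(31 + 5/2) = -5/67/2 = -5*2/67 = -10/67)
O(10, -68) - 1*(-1137) = -10/67 - 1*(-1137) = -10/67 + 1137 = 76169/67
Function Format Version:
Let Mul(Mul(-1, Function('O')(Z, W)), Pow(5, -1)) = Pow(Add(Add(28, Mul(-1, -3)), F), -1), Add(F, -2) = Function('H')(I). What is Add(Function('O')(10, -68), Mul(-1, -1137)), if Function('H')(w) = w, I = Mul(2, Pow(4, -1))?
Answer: Rational(76169, 67) ≈ 1136.9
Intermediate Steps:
I = Rational(1, 2) (I = Mul(2, Rational(1, 4)) = Rational(1, 2) ≈ 0.50000)
F = Rational(5, 2) (F = Add(2, Rational(1, 2)) = Rational(5, 2) ≈ 2.5000)
Function('O')(Z, W) = Rational(-10, 67) (Function('O')(Z, W) = Mul(-5, Pow(Add(Add(28, Mul(-1, -3)), Rational(5, 2)), -1)) = Mul(-5, Pow(Add(Add(28, 3), Rational(5, 2)), -1)) = Mul(-5, Pow(Add(31, Rational(5, 2)), -1)) = Mul(-5, Pow(Rational(67, 2), -1)) = Mul(-5, Rational(2, 67)) = Rational(-10, 67))
Add(Function('O')(10, -68), Mul(-1, -1137)) = Add(Rational(-10, 67), Mul(-1, -1137)) = Add(Rational(-10, 67), 1137) = Rational(76169, 67)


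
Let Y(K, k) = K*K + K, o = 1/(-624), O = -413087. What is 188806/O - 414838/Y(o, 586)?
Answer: 66725100744332518/257353201 ≈ 2.5927e+8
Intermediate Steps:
o = -1/624 ≈ -0.0016026
Y(K, k) = K + K**2 (Y(K, k) = K**2 + K = K + K**2)
188806/O - 414838/Y(o, 586) = 188806/(-413087) - 414838*(-624/(1 - 1/624)) = 188806*(-1/413087) - 414838/((-1/624*623/624)) = -188806/413087 - 414838/(-623/389376) = -188806/413087 - 414838*(-389376/623) = -188806/413087 + 161527961088/623 = 66725100744332518/257353201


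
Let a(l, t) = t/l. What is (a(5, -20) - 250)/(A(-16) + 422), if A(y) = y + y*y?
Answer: -127/331 ≈ -0.38369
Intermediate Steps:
A(y) = y + y**2
(a(5, -20) - 250)/(A(-16) + 422) = (-20/5 - 250)/(-16*(1 - 16) + 422) = (-20*1/5 - 250)/(-16*(-15) + 422) = (-4 - 250)/(240 + 422) = -254/662 = -254*1/662 = -127/331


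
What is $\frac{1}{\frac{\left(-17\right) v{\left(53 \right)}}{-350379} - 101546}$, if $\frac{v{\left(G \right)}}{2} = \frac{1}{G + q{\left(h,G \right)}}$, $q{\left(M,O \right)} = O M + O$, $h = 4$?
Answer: $- \frac{55710261}{5657154163489} \approx -9.8477 \cdot 10^{-6}$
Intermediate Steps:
$q{\left(M,O \right)} = O + M O$ ($q{\left(M,O \right)} = M O + O = O + M O$)
$v{\left(G \right)} = \frac{1}{3 G}$ ($v{\left(G \right)} = \frac{2}{G + G \left(1 + 4\right)} = \frac{2}{G + G 5} = \frac{2}{G + 5 G} = \frac{2}{6 G} = 2 \frac{1}{6 G} = \frac{1}{3 G}$)
$\frac{1}{\frac{\left(-17\right) v{\left(53 \right)}}{-350379} - 101546} = \frac{1}{\frac{\left(-17\right) \frac{1}{3 \cdot 53}}{-350379} - 101546} = \frac{1}{- 17 \cdot \frac{1}{3} \cdot \frac{1}{53} \left(- \frac{1}{350379}\right) - 101546} = \frac{1}{\left(-17\right) \frac{1}{159} \left(- \frac{1}{350379}\right) - 101546} = \frac{1}{\left(- \frac{17}{159}\right) \left(- \frac{1}{350379}\right) - 101546} = \frac{1}{\frac{17}{55710261} - 101546} = \frac{1}{- \frac{5657154163489}{55710261}} = - \frac{55710261}{5657154163489}$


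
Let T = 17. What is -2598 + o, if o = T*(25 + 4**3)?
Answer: -1085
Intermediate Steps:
o = 1513 (o = 17*(25 + 4**3) = 17*(25 + 64) = 17*89 = 1513)
-2598 + o = -2598 + 1513 = -1085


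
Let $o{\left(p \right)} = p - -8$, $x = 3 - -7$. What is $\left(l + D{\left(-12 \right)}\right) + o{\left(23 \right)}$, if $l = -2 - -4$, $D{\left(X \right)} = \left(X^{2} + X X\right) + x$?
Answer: $331$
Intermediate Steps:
$x = 10$ ($x = 3 + 7 = 10$)
$o{\left(p \right)} = 8 + p$ ($o{\left(p \right)} = p + 8 = 8 + p$)
$D{\left(X \right)} = 10 + 2 X^{2}$ ($D{\left(X \right)} = \left(X^{2} + X X\right) + 10 = \left(X^{2} + X^{2}\right) + 10 = 2 X^{2} + 10 = 10 + 2 X^{2}$)
$l = 2$ ($l = -2 + 4 = 2$)
$\left(l + D{\left(-12 \right)}\right) + o{\left(23 \right)} = \left(2 + \left(10 + 2 \left(-12\right)^{2}\right)\right) + \left(8 + 23\right) = \left(2 + \left(10 + 2 \cdot 144\right)\right) + 31 = \left(2 + \left(10 + 288\right)\right) + 31 = \left(2 + 298\right) + 31 = 300 + 31 = 331$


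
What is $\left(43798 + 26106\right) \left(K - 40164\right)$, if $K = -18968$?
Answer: $-4133563328$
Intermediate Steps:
$\left(43798 + 26106\right) \left(K - 40164\right) = \left(43798 + 26106\right) \left(-18968 - 40164\right) = 69904 \left(-59132\right) = -4133563328$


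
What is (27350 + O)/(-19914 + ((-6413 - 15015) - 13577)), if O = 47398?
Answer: -74748/54919 ≈ -1.3611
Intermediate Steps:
(27350 + O)/(-19914 + ((-6413 - 15015) - 13577)) = (27350 + 47398)/(-19914 + ((-6413 - 15015) - 13577)) = 74748/(-19914 + (-21428 - 13577)) = 74748/(-19914 - 35005) = 74748/(-54919) = 74748*(-1/54919) = -74748/54919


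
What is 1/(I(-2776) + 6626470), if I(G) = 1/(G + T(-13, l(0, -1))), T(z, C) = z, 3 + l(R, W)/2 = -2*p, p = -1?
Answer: 2789/18481224829 ≈ 1.5091e-7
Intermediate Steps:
l(R, W) = -2 (l(R, W) = -6 + 2*(-2*(-1)) = -6 + 2*2 = -6 + 4 = -2)
I(G) = 1/(-13 + G) (I(G) = 1/(G - 13) = 1/(-13 + G))
1/(I(-2776) + 6626470) = 1/(1/(-13 - 2776) + 6626470) = 1/(1/(-2789) + 6626470) = 1/(-1/2789 + 6626470) = 1/(18481224829/2789) = 2789/18481224829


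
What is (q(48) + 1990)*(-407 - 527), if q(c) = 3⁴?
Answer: -1934314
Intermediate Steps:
q(c) = 81
(q(48) + 1990)*(-407 - 527) = (81 + 1990)*(-407 - 527) = 2071*(-934) = -1934314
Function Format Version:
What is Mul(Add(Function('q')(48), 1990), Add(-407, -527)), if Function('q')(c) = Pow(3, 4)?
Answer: -1934314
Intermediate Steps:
Function('q')(c) = 81
Mul(Add(Function('q')(48), 1990), Add(-407, -527)) = Mul(Add(81, 1990), Add(-407, -527)) = Mul(2071, -934) = -1934314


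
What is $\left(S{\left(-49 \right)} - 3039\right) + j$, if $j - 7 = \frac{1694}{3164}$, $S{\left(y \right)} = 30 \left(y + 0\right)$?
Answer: $- \frac{1017331}{226} \approx -4501.5$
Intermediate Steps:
$S{\left(y \right)} = 30 y$
$j = \frac{1703}{226}$ ($j = 7 + \frac{1694}{3164} = 7 + 1694 \cdot \frac{1}{3164} = 7 + \frac{121}{226} = \frac{1703}{226} \approx 7.5354$)
$\left(S{\left(-49 \right)} - 3039\right) + j = \left(30 \left(-49\right) - 3039\right) + \frac{1703}{226} = \left(-1470 - 3039\right) + \frac{1703}{226} = -4509 + \frac{1703}{226} = - \frac{1017331}{226}$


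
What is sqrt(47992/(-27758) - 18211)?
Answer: I*sqrt(3508256799735)/13879 ≈ 134.95*I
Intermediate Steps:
sqrt(47992/(-27758) - 18211) = sqrt(47992*(-1/27758) - 18211) = sqrt(-23996/13879 - 18211) = sqrt(-252774465/13879) = I*sqrt(3508256799735)/13879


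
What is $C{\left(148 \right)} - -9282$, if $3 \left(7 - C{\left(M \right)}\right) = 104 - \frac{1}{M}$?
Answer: $\frac{4108925}{444} \approx 9254.3$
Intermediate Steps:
$C{\left(M \right)} = - \frac{83}{3} + \frac{1}{3 M}$ ($C{\left(M \right)} = 7 - \frac{104 - \frac{1}{M}}{3} = 7 - \left(\frac{104}{3} - \frac{1}{3 M}\right) = - \frac{83}{3} + \frac{1}{3 M}$)
$C{\left(148 \right)} - -9282 = \frac{1 - 12284}{3 \cdot 148} - -9282 = \frac{1}{3} \cdot \frac{1}{148} \left(1 - 12284\right) + 9282 = \frac{1}{3} \cdot \frac{1}{148} \left(-12283\right) + 9282 = - \frac{12283}{444} + 9282 = \frac{4108925}{444}$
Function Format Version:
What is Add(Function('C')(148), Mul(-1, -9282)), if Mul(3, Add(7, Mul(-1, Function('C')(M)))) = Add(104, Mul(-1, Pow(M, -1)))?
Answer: Rational(4108925, 444) ≈ 9254.3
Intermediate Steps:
Function('C')(M) = Add(Rational(-83, 3), Mul(Rational(1, 3), Pow(M, -1))) (Function('C')(M) = Add(7, Mul(Rational(-1, 3), Add(104, Mul(-1, Pow(M, -1))))) = Add(7, Add(Rational(-104, 3), Mul(Rational(1, 3), Pow(M, -1)))) = Add(Rational(-83, 3), Mul(Rational(1, 3), Pow(M, -1))))
Add(Function('C')(148), Mul(-1, -9282)) = Add(Mul(Rational(1, 3), Pow(148, -1), Add(1, Mul(-83, 148))), Mul(-1, -9282)) = Add(Mul(Rational(1, 3), Rational(1, 148), Add(1, -12284)), 9282) = Add(Mul(Rational(1, 3), Rational(1, 148), -12283), 9282) = Add(Rational(-12283, 444), 9282) = Rational(4108925, 444)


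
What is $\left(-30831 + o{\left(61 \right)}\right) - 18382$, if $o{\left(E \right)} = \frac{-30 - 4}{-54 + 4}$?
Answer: $- \frac{1230308}{25} \approx -49212.0$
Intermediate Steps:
$o{\left(E \right)} = \frac{17}{25}$ ($o{\left(E \right)} = - \frac{34}{-50} = \left(-34\right) \left(- \frac{1}{50}\right) = \frac{17}{25}$)
$\left(-30831 + o{\left(61 \right)}\right) - 18382 = \left(-30831 + \frac{17}{25}\right) - 18382 = - \frac{770758}{25} - 18382 = - \frac{1230308}{25}$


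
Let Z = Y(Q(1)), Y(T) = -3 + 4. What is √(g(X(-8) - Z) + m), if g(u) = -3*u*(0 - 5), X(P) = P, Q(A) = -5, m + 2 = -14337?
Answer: I*√14474 ≈ 120.31*I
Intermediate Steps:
m = -14339 (m = -2 - 14337 = -14339)
Y(T) = 1
Z = 1
g(u) = 15*u (g(u) = -3*u*(-5) = -(-15)*u = 15*u)
√(g(X(-8) - Z) + m) = √(15*(-8 - 1*1) - 14339) = √(15*(-8 - 1) - 14339) = √(15*(-9) - 14339) = √(-135 - 14339) = √(-14474) = I*√14474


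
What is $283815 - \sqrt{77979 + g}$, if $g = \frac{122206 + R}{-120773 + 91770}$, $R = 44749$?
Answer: $283815 - \frac{\sqrt{65589065851946}}{29003} \approx 2.8354 \cdot 10^{5}$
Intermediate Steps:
$g = - \frac{166955}{29003}$ ($g = \frac{122206 + 44749}{-120773 + 91770} = \frac{166955}{-29003} = 166955 \left(- \frac{1}{29003}\right) = - \frac{166955}{29003} \approx -5.7565$)
$283815 - \sqrt{77979 + g} = 283815 - \sqrt{77979 - \frac{166955}{29003}} = 283815 - \sqrt{\frac{2261457982}{29003}} = 283815 - \frac{\sqrt{65589065851946}}{29003}$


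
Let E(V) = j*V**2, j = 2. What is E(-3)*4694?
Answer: 84492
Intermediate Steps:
E(V) = 2*V**2
E(-3)*4694 = (2*(-3)**2)*4694 = (2*9)*4694 = 18*4694 = 84492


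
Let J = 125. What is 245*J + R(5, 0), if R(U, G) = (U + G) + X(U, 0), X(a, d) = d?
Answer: 30630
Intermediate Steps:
R(U, G) = G + U (R(U, G) = (U + G) + 0 = (G + U) + 0 = G + U)
245*J + R(5, 0) = 245*125 + (0 + 5) = 30625 + 5 = 30630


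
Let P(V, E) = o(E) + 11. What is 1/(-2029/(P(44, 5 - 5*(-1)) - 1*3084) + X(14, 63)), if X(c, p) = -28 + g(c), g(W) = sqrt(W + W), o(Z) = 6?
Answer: -257158749/6766937717 - 18812978*sqrt(7)/6766937717 ≈ -0.045358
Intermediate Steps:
P(V, E) = 17 (P(V, E) = 6 + 11 = 17)
g(W) = sqrt(2)*sqrt(W) (g(W) = sqrt(2*W) = sqrt(2)*sqrt(W))
X(c, p) = -28 + sqrt(2)*sqrt(c)
1/(-2029/(P(44, 5 - 5*(-1)) - 1*3084) + X(14, 63)) = 1/(-2029/(17 - 1*3084) + (-28 + sqrt(2)*sqrt(14))) = 1/(-2029/(17 - 3084) + (-28 + 2*sqrt(7))) = 1/(-2029/(-3067) + (-28 + 2*sqrt(7))) = 1/(-2029*(-1/3067) + (-28 + 2*sqrt(7))) = 1/(2029/3067 + (-28 + 2*sqrt(7))) = 1/(-83847/3067 + 2*sqrt(7))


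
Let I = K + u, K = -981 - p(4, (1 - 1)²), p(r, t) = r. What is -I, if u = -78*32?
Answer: 3481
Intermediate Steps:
K = -985 (K = -981 - 1*4 = -981 - 4 = -985)
u = -2496
I = -3481 (I = -985 - 2496 = -3481)
-I = -1*(-3481) = 3481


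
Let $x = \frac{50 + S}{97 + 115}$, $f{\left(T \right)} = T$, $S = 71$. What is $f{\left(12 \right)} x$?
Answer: $\frac{363}{53} \approx 6.8491$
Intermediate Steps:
$x = \frac{121}{212}$ ($x = \frac{50 + 71}{97 + 115} = \frac{121}{212} \approx 0.57076$)
$f{\left(12 \right)} x = 12 \cdot \frac{121}{212} = \frac{363}{53}$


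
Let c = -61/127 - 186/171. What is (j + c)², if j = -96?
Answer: 498852627025/52403121 ≈ 9519.5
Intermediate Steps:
c = -11351/7239 (c = -61*1/127 - 186*1/171 = -61/127 - 62/57 = -11351/7239 ≈ -1.5680)
(j + c)² = (-96 - 11351/7239)² = (-706295/7239)² = 498852627025/52403121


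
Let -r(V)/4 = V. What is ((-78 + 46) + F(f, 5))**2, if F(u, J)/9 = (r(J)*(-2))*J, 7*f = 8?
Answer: 3125824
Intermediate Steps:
f = 8/7 (f = (1/7)*8 = 8/7 ≈ 1.1429)
r(V) = -4*V
F(u, J) = 72*J**2 (F(u, J) = 9*((-4*J*(-2))*J) = 9*((8*J)*J) = 9*(8*J**2) = 72*J**2)
((-78 + 46) + F(f, 5))**2 = ((-78 + 46) + 72*5**2)**2 = (-32 + 72*25)**2 = (-32 + 1800)**2 = 1768**2 = 3125824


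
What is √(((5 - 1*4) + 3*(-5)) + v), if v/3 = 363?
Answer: 5*√43 ≈ 32.787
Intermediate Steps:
v = 1089 (v = 3*363 = 1089)
√(((5 - 1*4) + 3*(-5)) + v) = √(((5 - 1*4) + 3*(-5)) + 1089) = √(((5 - 4) - 15) + 1089) = √((1 - 15) + 1089) = √(-14 + 1089) = √1075 = 5*√43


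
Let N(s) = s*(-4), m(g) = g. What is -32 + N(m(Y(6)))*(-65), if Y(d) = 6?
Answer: 1528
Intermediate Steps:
N(s) = -4*s
-32 + N(m(Y(6)))*(-65) = -32 - 4*6*(-65) = -32 - 24*(-65) = -32 + 1560 = 1528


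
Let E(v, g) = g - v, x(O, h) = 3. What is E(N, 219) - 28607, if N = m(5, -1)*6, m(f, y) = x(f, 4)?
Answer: -28406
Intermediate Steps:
m(f, y) = 3
N = 18 (N = 3*6 = 18)
E(N, 219) - 28607 = (219 - 1*18) - 28607 = (219 - 18) - 28607 = 201 - 28607 = -28406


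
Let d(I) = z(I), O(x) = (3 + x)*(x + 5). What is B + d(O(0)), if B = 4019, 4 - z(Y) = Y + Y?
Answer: 3993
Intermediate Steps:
z(Y) = 4 - 2*Y (z(Y) = 4 - (Y + Y) = 4 - 2*Y)
O(x) = (3 + x)*(5 + x)
d(I) = 4 - 2*I
B + d(O(0)) = 4019 + (4 - 2*(15 + 0**2 + 8*0)) = 4019 + (4 - 2*(15 + 0 + 0)) = 4019 + (4 - 2*15) = 4019 + (4 - 30) = 4019 - 26 = 3993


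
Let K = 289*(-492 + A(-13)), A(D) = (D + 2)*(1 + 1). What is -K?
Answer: 148546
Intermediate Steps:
A(D) = 4 + 2*D (A(D) = (2 + D)*2 = 4 + 2*D)
K = -148546 (K = 289*(-492 + (4 + 2*(-13))) = 289*(-492 + (4 - 26)) = 289*(-492 - 22) = 289*(-514) = -148546)
-K = -1*(-148546) = 148546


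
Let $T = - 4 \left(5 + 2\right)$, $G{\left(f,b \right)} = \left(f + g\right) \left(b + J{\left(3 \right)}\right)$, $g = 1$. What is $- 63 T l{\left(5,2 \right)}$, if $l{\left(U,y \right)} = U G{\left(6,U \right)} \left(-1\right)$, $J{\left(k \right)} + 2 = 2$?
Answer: $-308700$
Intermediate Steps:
$J{\left(k \right)} = 0$ ($J{\left(k \right)} = -2 + 2 = 0$)
$G{\left(f,b \right)} = b \left(1 + f\right)$ ($G{\left(f,b \right)} = \left(f + 1\right) \left(b + 0\right) = \left(1 + f\right) b = b \left(1 + f\right)$)
$l{\left(U,y \right)} = - 7 U^{2}$ ($l{\left(U,y \right)} = U U \left(1 + 6\right) \left(-1\right) = U U 7 \left(-1\right) = U 7 U \left(-1\right) = 7 U^{2} \left(-1\right) = - 7 U^{2}$)
$T = -28$ ($T = \left(-4\right) 7 = -28$)
$- 63 T l{\left(5,2 \right)} = - 63 \left(- 28 \left(- 7 \cdot 5^{2}\right)\right) = - 63 \left(- 28 \left(\left(-7\right) 25\right)\right) = - 63 \left(\left(-28\right) \left(-175\right)\right) = \left(-63\right) 4900 = -308700$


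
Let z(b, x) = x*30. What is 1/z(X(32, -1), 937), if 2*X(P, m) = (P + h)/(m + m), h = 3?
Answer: 1/28110 ≈ 3.5575e-5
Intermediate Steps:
X(P, m) = (3 + P)/(4*m) (X(P, m) = ((P + 3)/(m + m))/2 = ((3 + P)/((2*m)))/2 = ((3 + P)*(1/(2*m)))/2 = ((3 + P)/(2*m))/2 = (3 + P)/(4*m))
z(b, x) = 30*x
1/z(X(32, -1), 937) = 1/(30*937) = 1/28110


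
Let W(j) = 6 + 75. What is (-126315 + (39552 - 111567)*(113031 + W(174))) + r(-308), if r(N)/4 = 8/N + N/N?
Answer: -627233298315/77 ≈ -8.1459e+9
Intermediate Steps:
r(N) = 4 + 32/N (r(N) = 4*(8/N + N/N) = 4*(8/N + 1) = 4*(1 + 8/N) = 4 + 32/N)
W(j) = 81
(-126315 + (39552 - 111567)*(113031 + W(174))) + r(-308) = (-126315 + (39552 - 111567)*(113031 + 81)) + (4 + 32/(-308)) = (-126315 - 72015*113112) + (4 + 32*(-1/308)) = (-126315 - 8145760680) + (4 - 8/77) = -8145886995 + 300/77 = -627233298315/77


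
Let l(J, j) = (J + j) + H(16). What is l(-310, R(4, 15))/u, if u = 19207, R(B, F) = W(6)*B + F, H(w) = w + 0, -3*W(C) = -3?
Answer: -275/19207 ≈ -0.014318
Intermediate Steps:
W(C) = 1 (W(C) = -⅓*(-3) = 1)
H(w) = w
R(B, F) = B + F (R(B, F) = 1*B + F = B + F)
l(J, j) = 16 + J + j (l(J, j) = (J + j) + 16 = 16 + J + j)
l(-310, R(4, 15))/u = (16 - 310 + (4 + 15))/19207 = (16 - 310 + 19)*(1/19207) = -275*1/19207 = -275/19207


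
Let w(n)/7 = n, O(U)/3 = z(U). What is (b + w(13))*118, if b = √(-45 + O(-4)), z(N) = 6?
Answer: 10738 + 354*I*√3 ≈ 10738.0 + 613.15*I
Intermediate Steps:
O(U) = 18 (O(U) = 3*6 = 18)
w(n) = 7*n
b = 3*I*√3 (b = √(-45 + 18) = √(-27) = 3*I*√3 ≈ 5.1962*I)
(b + w(13))*118 = (3*I*√3 + 7*13)*118 = (3*I*√3 + 91)*118 = (91 + 3*I*√3)*118 = 10738 + 354*I*√3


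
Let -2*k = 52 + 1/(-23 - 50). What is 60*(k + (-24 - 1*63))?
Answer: -494910/73 ≈ -6779.6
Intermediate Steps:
k = -3795/146 (k = -(52 + 1/(-23 - 50))/2 = -(52 + 1/(-73))/2 = -(52 - 1/73)/2 = -½*3795/73 = -3795/146 ≈ -25.993)
60*(k + (-24 - 1*63)) = 60*(-3795/146 + (-24 - 1*63)) = 60*(-3795/146 + (-24 - 63)) = 60*(-3795/146 - 87) = 60*(-16497/146) = -494910/73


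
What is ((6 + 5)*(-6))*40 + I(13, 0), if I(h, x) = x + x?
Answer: -2640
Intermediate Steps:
I(h, x) = 2*x
((6 + 5)*(-6))*40 + I(13, 0) = ((6 + 5)*(-6))*40 + 2*0 = (11*(-6))*40 + 0 = -66*40 + 0 = -2640 + 0 = -2640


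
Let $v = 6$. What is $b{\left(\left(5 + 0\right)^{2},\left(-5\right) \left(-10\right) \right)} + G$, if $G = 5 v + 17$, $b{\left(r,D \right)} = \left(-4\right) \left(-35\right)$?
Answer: $187$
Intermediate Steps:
$b{\left(r,D \right)} = 140$
$G = 47$ ($G = 5 \cdot 6 + 17 = 30 + 17 = 47$)
$b{\left(\left(5 + 0\right)^{2},\left(-5\right) \left(-10\right) \right)} + G = 140 + 47 = 187$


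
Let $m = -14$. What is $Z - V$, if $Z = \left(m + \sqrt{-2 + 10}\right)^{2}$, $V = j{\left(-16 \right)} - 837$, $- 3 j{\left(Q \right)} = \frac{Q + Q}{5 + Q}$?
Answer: $\frac{34385}{33} - 56 \sqrt{2} \approx 962.77$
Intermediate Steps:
$j{\left(Q \right)} = - \frac{2 Q}{3 \left(5 + Q\right)}$ ($j{\left(Q \right)} = - \frac{\left(Q + Q\right) \frac{1}{5 + Q}}{3} = - \frac{2 Q \frac{1}{5 + Q}}{3} = - \frac{2 Q}{3 \left(5 + Q\right)}$)
$V = - \frac{27653}{33}$ ($V = \left(-2\right) \left(-16\right) \frac{1}{15 + 3 \left(-16\right)} - 837 = \left(-2\right) \left(-16\right) \frac{1}{15 - 48} - 837 = \left(-2\right) \left(-16\right) \frac{1}{-33} - 837 = \left(-2\right) \left(-16\right) \left(- \frac{1}{33}\right) - 837 = - \frac{32}{33} - 837 = - \frac{27653}{33} \approx -837.97$)
$Z = \left(-14 + 2 \sqrt{2}\right)^{2}$ ($Z = \left(-14 + \sqrt{-2 + 10}\right)^{2} = \left(-14 + \sqrt{8}\right)^{2} = \left(-14 + 2 \sqrt{2}\right)^{2} \approx 124.8$)
$Z - V = \left(204 - 56 \sqrt{2}\right) - - \frac{27653}{33} = \left(204 - 56 \sqrt{2}\right) + \frac{27653}{33} = \frac{34385}{33} - 56 \sqrt{2}$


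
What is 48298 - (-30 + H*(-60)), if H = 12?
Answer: 49048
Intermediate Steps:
48298 - (-30 + H*(-60)) = 48298 - (-30 + 12*(-60)) = 48298 - (-30 - 720) = 48298 - 1*(-750) = 48298 + 750 = 49048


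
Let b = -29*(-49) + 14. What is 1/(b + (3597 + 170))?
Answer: 1/5202 ≈ 0.00019223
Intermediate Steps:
b = 1435 (b = 1421 + 14 = 1435)
1/(b + (3597 + 170)) = 1/(1435 + (3597 + 170)) = 1/(1435 + 3767) = 1/5202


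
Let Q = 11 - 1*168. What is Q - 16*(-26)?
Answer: 259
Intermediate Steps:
Q = -157 (Q = 11 - 168 = -157)
Q - 16*(-26) = -157 - 16*(-26) = -157 - 1*(-416) = -157 + 416 = 259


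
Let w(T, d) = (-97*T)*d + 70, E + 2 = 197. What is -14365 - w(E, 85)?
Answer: 1593340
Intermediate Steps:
E = 195 (E = -2 + 197 = 195)
w(T, d) = 70 - 97*T*d (w(T, d) = -97*T*d + 70 = 70 - 97*T*d)
-14365 - w(E, 85) = -14365 - (70 - 97*195*85) = -14365 - (70 - 1607775) = -14365 - 1*(-1607705) = -14365 + 1607705 = 1593340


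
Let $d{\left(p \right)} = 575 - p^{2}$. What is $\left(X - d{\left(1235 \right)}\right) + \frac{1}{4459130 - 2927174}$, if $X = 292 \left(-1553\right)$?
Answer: $\frac{1640991436345}{1531956} \approx 1.0712 \cdot 10^{6}$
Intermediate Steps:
$X = -453476$
$\left(X - d{\left(1235 \right)}\right) + \frac{1}{4459130 - 2927174} = \left(-453476 - \left(575 - 1235^{2}\right)\right) + \frac{1}{4459130 - 2927174} = \left(-453476 - \left(575 - 1525225\right)\right) + \frac{1}{1531956} = \left(-453476 - -1524650\right) + \frac{1}{1531956} = \left(-453476 + 1524650\right) + \frac{1}{1531956} = 1071174 + \frac{1}{1531956} = \frac{1640991436345}{1531956}$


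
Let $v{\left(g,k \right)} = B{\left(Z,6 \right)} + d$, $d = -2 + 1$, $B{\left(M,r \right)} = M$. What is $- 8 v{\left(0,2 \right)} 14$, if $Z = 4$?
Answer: $-336$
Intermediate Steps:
$d = -1$
$v{\left(g,k \right)} = 3$ ($v{\left(g,k \right)} = 4 - 1 = 3$)
$- 8 v{\left(0,2 \right)} 14 = \left(-8\right) 3 \cdot 14 = \left(-24\right) 14 = -336$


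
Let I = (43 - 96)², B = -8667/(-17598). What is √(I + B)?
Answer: √96674513278/5866 ≈ 53.005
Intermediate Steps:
B = 2889/5866 (B = -8667*(-1/17598) = 2889/5866 ≈ 0.49250)
I = 2809 (I = (-53)² = 2809)
√(I + B) = √(2809 + 2889/5866) = √(16480483/5866) = √96674513278/5866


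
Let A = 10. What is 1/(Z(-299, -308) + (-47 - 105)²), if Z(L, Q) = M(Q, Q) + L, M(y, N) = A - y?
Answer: 1/23123 ≈ 4.3247e-5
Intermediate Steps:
M(y, N) = 10 - y
Z(L, Q) = 10 + L - Q (Z(L, Q) = (10 - Q) + L = 10 + L - Q)
1/(Z(-299, -308) + (-47 - 105)²) = 1/((10 - 299 - 1*(-308)) + (-47 - 105)²) = 1/((10 - 299 + 308) + (-152)²) = 1/(19 + 23104) = 1/23123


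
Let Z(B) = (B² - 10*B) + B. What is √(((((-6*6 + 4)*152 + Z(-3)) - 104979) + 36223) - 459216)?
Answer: 120*I*√37 ≈ 729.93*I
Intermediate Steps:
Z(B) = B² - 9*B
√(((((-6*6 + 4)*152 + Z(-3)) - 104979) + 36223) - 459216) = √(((((-6*6 + 4)*152 - 3*(-9 - 3)) - 104979) + 36223) - 459216) = √(((((-36 + 4)*152 - 3*(-12)) - 104979) + 36223) - 459216) = √((((-32*152 + 36) - 104979) + 36223) - 459216) = √((((-4864 + 36) - 104979) + 36223) - 459216) = √(((-4828 - 104979) + 36223) - 459216) = √((-109807 + 36223) - 459216) = √(-73584 - 459216) = √(-532800) = 120*I*√37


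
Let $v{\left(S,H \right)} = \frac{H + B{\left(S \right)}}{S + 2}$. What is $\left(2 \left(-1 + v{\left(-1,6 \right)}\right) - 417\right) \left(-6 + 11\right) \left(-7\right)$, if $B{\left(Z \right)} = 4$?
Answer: $13965$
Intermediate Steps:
$v{\left(S,H \right)} = \frac{4 + H}{2 + S}$ ($v{\left(S,H \right)} = \frac{H + 4}{S + 2} = \frac{4 + H}{2 + S}$)
$\left(2 \left(-1 + v{\left(-1,6 \right)}\right) - 417\right) \left(-6 + 11\right) \left(-7\right) = \left(2 \left(-1 + \frac{4 + 6}{2 - 1}\right) - 417\right) \left(-6 + 11\right) \left(-7\right) = \left(2 \left(-1 + 1^{-1} \cdot 10\right) - 417\right) 5 \left(-7\right) = \left(2 \left(-1 + 1 \cdot 10\right) - 417\right) \left(-35\right) = \left(2 \left(-1 + 10\right) - 417\right) \left(-35\right) = \left(2 \cdot 9 - 417\right) \left(-35\right) = \left(18 - 417\right) \left(-35\right) = \left(-399\right) \left(-35\right) = 13965$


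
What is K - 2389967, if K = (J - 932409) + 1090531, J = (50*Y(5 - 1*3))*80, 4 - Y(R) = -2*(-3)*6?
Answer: -2359845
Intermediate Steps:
Y(R) = -32 (Y(R) = 4 - (-2*(-3))*6 = 4 - 6*6 = 4 - 1*36 = 4 - 36 = -32)
J = -128000 (J = (50*(-32))*80 = -1600*80 = -128000)
K = 30122 (K = (-128000 - 932409) + 1090531 = -1060409 + 1090531 = 30122)
K - 2389967 = 30122 - 2389967 = -2359845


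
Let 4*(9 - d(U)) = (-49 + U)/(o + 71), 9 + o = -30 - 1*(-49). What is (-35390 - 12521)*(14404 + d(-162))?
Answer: -223745471953/324 ≈ -6.9057e+8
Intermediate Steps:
o = 10 (o = -9 + (-30 - 1*(-49)) = -9 + (-30 + 49) = -9 + 19 = 10)
d(U) = 2965/324 - U/324 (d(U) = 9 - (-49 + U)/(4*(10 + 71)) = 9 - (-49 + U)/(4*81) = 9 - (-49/81 + U/81)/4 = 9 + (49/324 - U/324) = 2965/324 - U/324)
(-35390 - 12521)*(14404 + d(-162)) = (-35390 - 12521)*(14404 + (2965/324 - 1/324*(-162))) = -47911*(14404 + (2965/324 + ½)) = -47911*(14404 + 3127/324) = -47911*4670023/324 = -223745471953/324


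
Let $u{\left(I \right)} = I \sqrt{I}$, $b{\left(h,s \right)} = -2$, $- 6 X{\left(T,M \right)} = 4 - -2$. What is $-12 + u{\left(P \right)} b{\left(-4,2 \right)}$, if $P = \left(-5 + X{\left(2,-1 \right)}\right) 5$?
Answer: $-12 + 60 i \sqrt{30} \approx -12.0 + 328.63 i$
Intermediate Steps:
$X{\left(T,M \right)} = -1$ ($X{\left(T,M \right)} = - \frac{4 - -2}{6} = - \frac{4 + 2}{6} = \left(- \frac{1}{6}\right) 6 = -1$)
$P = -30$ ($P = \left(-5 - 1\right) 5 = \left(-6\right) 5 = -30$)
$u{\left(I \right)} = I^{\frac{3}{2}}$
$-12 + u{\left(P \right)} b{\left(-4,2 \right)} = -12 + \left(-30\right)^{\frac{3}{2}} \left(-2\right) = -12 + - 30 i \sqrt{30} \left(-2\right) = -12 + 60 i \sqrt{30}$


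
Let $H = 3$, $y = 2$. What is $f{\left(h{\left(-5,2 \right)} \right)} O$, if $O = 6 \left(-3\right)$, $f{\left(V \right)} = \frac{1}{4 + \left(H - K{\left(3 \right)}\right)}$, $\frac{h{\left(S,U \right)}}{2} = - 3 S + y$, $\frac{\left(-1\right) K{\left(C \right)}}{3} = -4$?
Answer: $\frac{18}{5} \approx 3.6$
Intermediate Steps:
$K{\left(C \right)} = 12$ ($K{\left(C \right)} = \left(-3\right) \left(-4\right) = 12$)
$h{\left(S,U \right)} = 4 - 6 S$ ($h{\left(S,U \right)} = 2 \left(- 3 S + 2\right) = 2 \left(2 - 3 S\right) = 4 - 6 S$)
$f{\left(V \right)} = - \frac{1}{5}$ ($f{\left(V \right)} = \frac{1}{4 + \left(3 - 12\right)} = \frac{1}{4 - 9} = \frac{1}{-5} = - \frac{1}{5}$)
$O = -18$
$f{\left(h{\left(-5,2 \right)} \right)} O = \left(- \frac{1}{5}\right) \left(-18\right) = \frac{18}{5}$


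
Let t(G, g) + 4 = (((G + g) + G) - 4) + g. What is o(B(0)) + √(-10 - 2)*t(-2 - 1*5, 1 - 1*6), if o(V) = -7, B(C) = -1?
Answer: -7 - 64*I*√3 ≈ -7.0 - 110.85*I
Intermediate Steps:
t(G, g) = -8 + 2*G + 2*g (t(G, g) = -4 + ((((G + g) + G) - 4) + g) = -4 + (((g + 2*G) - 4) + g) = -4 + ((-4 + g + 2*G) + g) = -4 + (-4 + 2*G + 2*g) = -8 + 2*G + 2*g)
o(B(0)) + √(-10 - 2)*t(-2 - 1*5, 1 - 1*6) = -7 + √(-10 - 2)*(-8 + 2*(-2 - 1*5) + 2*(1 - 1*6)) = -7 + √(-12)*(-8 + 2*(-2 - 5) + 2*(1 - 6)) = -7 + (2*I*√3)*(-8 + 2*(-7) + 2*(-5)) = -7 + (2*I*√3)*(-8 - 14 - 10) = -7 + (2*I*√3)*(-32) = -7 - 64*I*√3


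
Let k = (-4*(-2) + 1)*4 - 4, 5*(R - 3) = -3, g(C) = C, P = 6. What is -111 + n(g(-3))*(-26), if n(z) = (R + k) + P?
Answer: -5807/5 ≈ -1161.4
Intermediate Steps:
R = 12/5 (R = 3 + (⅕)*(-3) = 3 - ⅗ = 12/5 ≈ 2.4000)
k = 32 (k = (8 + 1)*4 - 4 = 9*4 - 4 = 36 - 4 = 32)
n(z) = 202/5 (n(z) = (12/5 + 32) + 6 = 172/5 + 6 = 202/5)
-111 + n(g(-3))*(-26) = -111 + (202/5)*(-26) = -111 - 5252/5 = -5807/5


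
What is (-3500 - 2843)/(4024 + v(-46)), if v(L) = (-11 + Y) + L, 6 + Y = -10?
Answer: -6343/3951 ≈ -1.6054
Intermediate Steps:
Y = -16 (Y = -6 - 10 = -16)
v(L) = -27 + L (v(L) = (-11 - 16) + L = -27 + L)
(-3500 - 2843)/(4024 + v(-46)) = (-3500 - 2843)/(4024 + (-27 - 46)) = -6343/(4024 - 73) = -6343/3951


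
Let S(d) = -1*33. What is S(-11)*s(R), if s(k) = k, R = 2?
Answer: -66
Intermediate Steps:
S(d) = -33
S(-11)*s(R) = -33*2 = -66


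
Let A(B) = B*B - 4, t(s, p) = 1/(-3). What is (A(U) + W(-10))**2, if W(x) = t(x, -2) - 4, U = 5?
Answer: 2500/9 ≈ 277.78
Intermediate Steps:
t(s, p) = -1/3
A(B) = -4 + B**2 (A(B) = B**2 - 4 = -4 + B**2)
W(x) = -13/3 (W(x) = -1/3 - 4 = -13/3)
(A(U) + W(-10))**2 = ((-4 + 5**2) - 13/3)**2 = ((-4 + 25) - 13/3)**2 = (21 - 13/3)**2 = (50/3)**2 = 2500/9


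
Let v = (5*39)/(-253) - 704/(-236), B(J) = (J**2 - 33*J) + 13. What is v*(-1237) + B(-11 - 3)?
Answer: -30833434/14927 ≈ -2065.6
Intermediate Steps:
B(J) = 13 + J**2 - 33*J
v = 33023/14927 (v = 195*(-1/253) - 704*(-1/236) = -195/253 + 176/59 = 33023/14927 ≈ 2.2123)
v*(-1237) + B(-11 - 3) = (33023/14927)*(-1237) + (13 + (-11 - 3)**2 - 33*(-11 - 3)) = -40849451/14927 + (13 + (-14)**2 - 33*(-14)) = -40849451/14927 + (13 + 196 + 462) = -40849451/14927 + 671 = -30833434/14927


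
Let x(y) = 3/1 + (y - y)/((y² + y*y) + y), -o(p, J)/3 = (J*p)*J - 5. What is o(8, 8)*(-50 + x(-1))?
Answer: 71487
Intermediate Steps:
o(p, J) = 15 - 3*p*J² (o(p, J) = -3*((J*p)*J - 5) = -3*(p*J² - 5) = -3*(-5 + p*J²) = 15 - 3*p*J²)
x(y) = 3 (x(y) = 3*1 + 0/((y² + y²) + y) = 3 + 0/(2*y² + y) = 3 + 0/(y + 2*y²) = 3 + 0 = 3)
o(8, 8)*(-50 + x(-1)) = (15 - 3*8*8²)*(-50 + 3) = (15 - 3*8*64)*(-47) = (15 - 1536)*(-47) = -1521*(-47) = 71487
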